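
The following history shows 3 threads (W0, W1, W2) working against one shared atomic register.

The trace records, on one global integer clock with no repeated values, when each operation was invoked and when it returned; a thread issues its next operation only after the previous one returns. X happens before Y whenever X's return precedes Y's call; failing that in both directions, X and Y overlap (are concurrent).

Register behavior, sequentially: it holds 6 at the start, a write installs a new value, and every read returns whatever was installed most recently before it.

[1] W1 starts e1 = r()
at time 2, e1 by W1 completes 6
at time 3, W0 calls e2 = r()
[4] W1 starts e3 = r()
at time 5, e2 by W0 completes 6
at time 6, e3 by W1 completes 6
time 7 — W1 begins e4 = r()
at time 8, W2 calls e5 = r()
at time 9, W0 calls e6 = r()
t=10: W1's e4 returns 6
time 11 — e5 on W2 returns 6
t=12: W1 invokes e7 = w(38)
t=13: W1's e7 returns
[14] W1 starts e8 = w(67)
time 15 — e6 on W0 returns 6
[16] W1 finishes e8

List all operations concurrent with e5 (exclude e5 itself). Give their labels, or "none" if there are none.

e4, e6

overlap test against e5 [8,11]: concurrent iff the interval meets 8..11
e1 [1,2]: before
e2 [3,5]: before
e3 [4,6]: before
e4 [7,10]: concurrent
e6 [9,15]: concurrent
e7 [12,13]: after
e8 [14,16]: after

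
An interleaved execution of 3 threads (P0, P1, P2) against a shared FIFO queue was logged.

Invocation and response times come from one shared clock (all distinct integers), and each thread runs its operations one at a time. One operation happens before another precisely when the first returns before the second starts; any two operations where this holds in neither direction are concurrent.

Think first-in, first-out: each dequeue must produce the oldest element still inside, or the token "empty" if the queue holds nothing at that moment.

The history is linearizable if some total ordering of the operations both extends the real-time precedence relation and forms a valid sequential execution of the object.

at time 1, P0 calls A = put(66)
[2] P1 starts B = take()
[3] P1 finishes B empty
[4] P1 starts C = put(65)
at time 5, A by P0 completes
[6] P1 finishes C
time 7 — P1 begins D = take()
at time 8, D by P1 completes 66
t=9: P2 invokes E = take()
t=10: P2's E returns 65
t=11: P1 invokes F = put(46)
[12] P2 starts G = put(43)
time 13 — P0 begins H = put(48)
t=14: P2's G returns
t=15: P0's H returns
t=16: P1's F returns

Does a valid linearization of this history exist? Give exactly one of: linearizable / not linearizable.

linearizable

one valid linearization: B, A, C, D, E, F, G, H
1. B take() → empty, leaving queue <>
2. A put(66), leaving queue <66>
3. C put(65), leaving queue <66,65>
4. D take() → 66, leaving queue <65>
5. E take() → 65, leaving queue <>
6. F put(46), leaving queue <46>
7. G put(43), leaving queue <46,43>
8. H put(48), leaving queue <46,43,48>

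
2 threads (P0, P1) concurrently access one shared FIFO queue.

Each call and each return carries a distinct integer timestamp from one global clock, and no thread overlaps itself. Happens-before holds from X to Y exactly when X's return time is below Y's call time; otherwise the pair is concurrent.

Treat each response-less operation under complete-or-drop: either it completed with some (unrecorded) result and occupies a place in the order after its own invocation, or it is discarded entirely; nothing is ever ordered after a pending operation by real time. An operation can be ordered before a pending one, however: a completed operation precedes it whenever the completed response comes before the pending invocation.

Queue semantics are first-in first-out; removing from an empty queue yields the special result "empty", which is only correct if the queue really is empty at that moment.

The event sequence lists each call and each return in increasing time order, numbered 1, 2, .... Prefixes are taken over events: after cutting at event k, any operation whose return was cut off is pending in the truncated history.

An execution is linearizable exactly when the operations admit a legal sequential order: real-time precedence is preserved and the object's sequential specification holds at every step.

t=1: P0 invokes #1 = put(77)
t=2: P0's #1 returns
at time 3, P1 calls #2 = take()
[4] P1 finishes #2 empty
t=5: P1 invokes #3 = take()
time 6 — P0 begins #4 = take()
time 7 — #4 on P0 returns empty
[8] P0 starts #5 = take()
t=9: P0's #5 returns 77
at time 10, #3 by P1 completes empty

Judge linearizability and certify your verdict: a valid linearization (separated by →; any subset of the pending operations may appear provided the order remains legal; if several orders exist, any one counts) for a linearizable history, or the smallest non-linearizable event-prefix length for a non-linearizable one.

not linearizable — minimal violating prefix: 4 events

events 1..3 are fine; event 4 — the response of #2 at time 4 — makes the prefix non-linearizable
exactly one order of the 2 completed ops respects real time; the FIFO queue replay fails
take #1, #2: step 2 already fails, because #2 take() → empty cannot occur there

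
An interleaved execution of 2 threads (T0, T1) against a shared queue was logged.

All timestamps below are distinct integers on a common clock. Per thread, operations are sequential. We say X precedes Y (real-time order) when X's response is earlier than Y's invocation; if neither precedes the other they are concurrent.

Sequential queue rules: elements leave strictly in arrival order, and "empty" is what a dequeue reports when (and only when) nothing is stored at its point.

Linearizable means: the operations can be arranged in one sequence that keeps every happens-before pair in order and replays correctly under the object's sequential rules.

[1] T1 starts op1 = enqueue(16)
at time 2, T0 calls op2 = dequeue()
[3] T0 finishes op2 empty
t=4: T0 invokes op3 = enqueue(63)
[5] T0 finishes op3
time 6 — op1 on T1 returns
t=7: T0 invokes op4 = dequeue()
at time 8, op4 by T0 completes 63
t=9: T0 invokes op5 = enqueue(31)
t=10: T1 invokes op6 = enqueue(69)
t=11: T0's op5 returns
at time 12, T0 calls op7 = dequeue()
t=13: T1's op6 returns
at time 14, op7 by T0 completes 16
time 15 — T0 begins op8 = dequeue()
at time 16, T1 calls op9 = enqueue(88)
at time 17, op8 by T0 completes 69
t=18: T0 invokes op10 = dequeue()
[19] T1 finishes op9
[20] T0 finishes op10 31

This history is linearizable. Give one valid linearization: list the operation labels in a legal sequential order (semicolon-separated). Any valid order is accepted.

op2; op3; op1; op4; op6; op5; op7; op8; op9; op10

1. op2 dequeue() → empty, leaving queue <>
2. op3 enqueue(63), leaving queue <63>
3. op1 enqueue(16), leaving queue <63,16>
4. op4 dequeue() → 63, leaving queue <16>
5. op6 enqueue(69), leaving queue <16,69>
6. op5 enqueue(31), leaving queue <16,69,31>
7. op7 dequeue() → 16, leaving queue <69,31>
8. op8 dequeue() → 69, leaving queue <31>
9. op9 enqueue(88), leaving queue <31,88>
10. op10 dequeue() → 31, leaving queue <88>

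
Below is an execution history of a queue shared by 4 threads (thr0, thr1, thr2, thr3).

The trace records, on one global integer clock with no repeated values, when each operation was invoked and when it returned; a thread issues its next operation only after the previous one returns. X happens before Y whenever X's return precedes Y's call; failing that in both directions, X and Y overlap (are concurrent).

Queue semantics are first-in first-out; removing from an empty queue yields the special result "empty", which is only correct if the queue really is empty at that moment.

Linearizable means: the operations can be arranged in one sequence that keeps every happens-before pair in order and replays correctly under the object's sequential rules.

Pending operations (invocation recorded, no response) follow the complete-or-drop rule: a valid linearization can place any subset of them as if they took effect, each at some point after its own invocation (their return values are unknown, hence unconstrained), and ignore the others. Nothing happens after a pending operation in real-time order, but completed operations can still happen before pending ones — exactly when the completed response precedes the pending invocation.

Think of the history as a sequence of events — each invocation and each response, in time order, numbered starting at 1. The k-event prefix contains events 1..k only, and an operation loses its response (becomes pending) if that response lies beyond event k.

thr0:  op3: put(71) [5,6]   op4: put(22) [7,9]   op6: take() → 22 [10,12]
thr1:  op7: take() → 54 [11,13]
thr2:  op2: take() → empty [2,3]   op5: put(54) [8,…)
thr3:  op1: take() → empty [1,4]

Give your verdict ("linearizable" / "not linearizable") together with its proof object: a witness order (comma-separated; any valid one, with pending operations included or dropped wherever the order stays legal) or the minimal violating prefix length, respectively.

not linearizable — minimal violating prefix: 13 events

the violation lands at event 13, op7's response at time 13: events 1..12 linearize, events 1..13 do not
real-time-consistent orders of the 6 completed operations: 4 — all fail the queue replay
include/drop combinations of the 1 pending operation (op5) were all tried; none helps
e.g. op1, op2, op3, op4, op6, op7 (pending dropped): illegal at step 5, since op6 take() → 22 cannot apply there
e.g. op1, op2, op3, op4, op7, op6 (pending dropped): illegal at step 5, since op7 take() → 54 cannot apply there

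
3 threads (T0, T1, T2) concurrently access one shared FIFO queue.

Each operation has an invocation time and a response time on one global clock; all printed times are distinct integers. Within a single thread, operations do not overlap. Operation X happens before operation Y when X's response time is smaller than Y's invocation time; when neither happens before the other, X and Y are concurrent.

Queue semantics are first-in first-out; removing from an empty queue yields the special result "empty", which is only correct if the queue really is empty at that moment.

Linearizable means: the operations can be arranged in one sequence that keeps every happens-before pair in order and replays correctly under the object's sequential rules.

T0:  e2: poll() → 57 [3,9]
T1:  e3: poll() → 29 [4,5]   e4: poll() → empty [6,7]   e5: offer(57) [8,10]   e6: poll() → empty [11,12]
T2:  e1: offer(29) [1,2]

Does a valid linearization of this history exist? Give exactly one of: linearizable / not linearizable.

one valid linearization: e1, e3, e4, e5, e2, e6
after step 1 (e1 offer(29)): queue <29>
after step 2 (e3 poll() → 29): queue <>
after step 3 (e4 poll() → empty): queue <>
after step 4 (e5 offer(57)): queue <57>
after step 5 (e2 poll() → 57): queue <>
after step 6 (e6 poll() → empty): queue <>

linearizable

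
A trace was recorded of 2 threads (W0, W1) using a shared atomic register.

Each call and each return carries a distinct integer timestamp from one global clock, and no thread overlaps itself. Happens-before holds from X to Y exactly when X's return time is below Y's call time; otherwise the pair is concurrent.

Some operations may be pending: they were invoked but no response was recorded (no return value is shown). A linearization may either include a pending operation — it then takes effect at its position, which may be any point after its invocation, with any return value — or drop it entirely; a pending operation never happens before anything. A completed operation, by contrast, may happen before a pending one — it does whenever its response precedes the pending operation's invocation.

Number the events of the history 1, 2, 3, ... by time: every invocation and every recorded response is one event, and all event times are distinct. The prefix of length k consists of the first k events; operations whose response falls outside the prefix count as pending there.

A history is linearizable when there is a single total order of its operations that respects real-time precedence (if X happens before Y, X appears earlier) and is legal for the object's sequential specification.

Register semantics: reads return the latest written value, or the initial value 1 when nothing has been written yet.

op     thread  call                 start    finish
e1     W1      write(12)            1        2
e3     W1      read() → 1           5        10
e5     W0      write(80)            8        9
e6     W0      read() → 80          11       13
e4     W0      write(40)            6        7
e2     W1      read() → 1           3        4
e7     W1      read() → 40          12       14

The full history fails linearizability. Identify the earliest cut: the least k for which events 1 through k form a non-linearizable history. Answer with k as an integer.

events 1..3 are linearizable, e.g. via e1:
1. e1 write(12), leaving value 12
include event 4 — e2 responding at 4 — and every candidate order breaks
e.g. e1, e2: illegal at step 2, since e2 read() → 1 cannot apply there

4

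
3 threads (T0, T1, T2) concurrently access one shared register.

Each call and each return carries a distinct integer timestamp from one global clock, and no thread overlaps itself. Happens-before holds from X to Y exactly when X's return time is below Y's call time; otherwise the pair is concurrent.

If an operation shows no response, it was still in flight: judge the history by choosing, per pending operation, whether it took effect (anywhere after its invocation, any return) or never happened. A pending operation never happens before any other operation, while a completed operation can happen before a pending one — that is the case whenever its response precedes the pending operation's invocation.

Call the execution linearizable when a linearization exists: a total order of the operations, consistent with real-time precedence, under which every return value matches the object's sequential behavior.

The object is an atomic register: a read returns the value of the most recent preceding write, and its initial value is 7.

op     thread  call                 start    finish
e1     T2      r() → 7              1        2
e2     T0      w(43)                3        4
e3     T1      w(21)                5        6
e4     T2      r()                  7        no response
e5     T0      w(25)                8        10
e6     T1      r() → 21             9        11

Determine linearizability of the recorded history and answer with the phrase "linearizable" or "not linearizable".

linearizable

witness order: e1, e2, e3, e4, e6, e5
1. e1 r() → 7, leaving value 7
2. e2 w(43), leaving value 43
3. e3 w(21), leaving value 21
4. e4 r() (pending, included), leaving value 21
5. e6 r() → 21, leaving value 21
6. e5 w(25), leaving value 25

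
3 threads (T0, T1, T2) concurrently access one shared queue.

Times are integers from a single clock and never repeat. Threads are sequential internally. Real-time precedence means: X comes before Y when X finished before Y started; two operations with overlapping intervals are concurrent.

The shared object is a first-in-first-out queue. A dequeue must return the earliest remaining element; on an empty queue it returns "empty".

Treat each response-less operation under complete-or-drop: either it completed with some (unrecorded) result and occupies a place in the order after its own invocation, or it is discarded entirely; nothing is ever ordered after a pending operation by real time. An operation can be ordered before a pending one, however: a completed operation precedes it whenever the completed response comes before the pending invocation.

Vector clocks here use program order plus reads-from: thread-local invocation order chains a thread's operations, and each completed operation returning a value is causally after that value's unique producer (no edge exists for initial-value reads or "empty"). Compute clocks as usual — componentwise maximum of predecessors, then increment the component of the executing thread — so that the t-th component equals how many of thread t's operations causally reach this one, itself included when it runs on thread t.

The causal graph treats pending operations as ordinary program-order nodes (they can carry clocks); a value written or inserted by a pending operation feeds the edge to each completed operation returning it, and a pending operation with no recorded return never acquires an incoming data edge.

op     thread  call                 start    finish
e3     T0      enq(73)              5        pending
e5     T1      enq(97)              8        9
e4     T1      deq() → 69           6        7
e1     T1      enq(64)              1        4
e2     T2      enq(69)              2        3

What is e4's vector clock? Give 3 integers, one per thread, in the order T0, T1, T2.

VC(e2, invoked at 2): no causal predecessors; +1 on T2 → (0, 0, 1)
VC(e1, invoked at 1): no causal predecessors; +1 on T1 → (0, 1, 0)
VC(e3, invoked at 5): no causal predecessors; +1 on T0 → (1, 0, 0)
VC(e4, invoked at 6): max of VC(e1)=(0, 1, 0), VC(e2)=(0, 0, 1), then +1 on thread T1 → (0, 2, 1)
VC(e5, invoked at 8): max of VC(e4)=(0, 2, 1), then +1 on thread T1 → (0, 3, 1)
target: VC(e4) = (0, 2, 1)

(0, 2, 1)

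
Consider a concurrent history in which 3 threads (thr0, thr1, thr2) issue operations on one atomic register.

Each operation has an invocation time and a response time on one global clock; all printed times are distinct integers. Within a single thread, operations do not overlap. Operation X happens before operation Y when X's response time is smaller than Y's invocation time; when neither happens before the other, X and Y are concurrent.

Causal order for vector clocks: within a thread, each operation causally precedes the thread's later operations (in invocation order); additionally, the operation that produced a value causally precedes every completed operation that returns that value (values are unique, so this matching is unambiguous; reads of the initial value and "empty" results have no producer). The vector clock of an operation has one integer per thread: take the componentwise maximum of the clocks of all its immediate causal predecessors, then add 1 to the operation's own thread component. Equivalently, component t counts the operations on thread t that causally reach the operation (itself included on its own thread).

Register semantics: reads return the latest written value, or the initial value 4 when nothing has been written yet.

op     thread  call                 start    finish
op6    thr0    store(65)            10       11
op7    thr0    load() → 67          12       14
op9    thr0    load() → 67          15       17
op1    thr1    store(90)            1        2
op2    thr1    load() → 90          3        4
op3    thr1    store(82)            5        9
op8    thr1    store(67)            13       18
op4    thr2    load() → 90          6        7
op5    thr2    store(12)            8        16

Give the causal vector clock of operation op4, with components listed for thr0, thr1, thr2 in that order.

(0, 1, 1)

VC(op1, invoked at 1): no causal predecessors; +1 on thr1 → (0, 1, 0)
VC(op6, invoked at 10): no causal predecessors; +1 on thr0 → (1, 0, 0)
invoked at 6, op4 merges VC(op1)=(0, 1, 0) and bumps thr2's slot → (0, 1, 1)
invoked at 3, op2 merges VC(op1)=(0, 1, 0) and bumps thr1's slot → (0, 2, 0)
invoked at 8, op5 merges VC(op4)=(0, 1, 1) and bumps thr2's slot → (0, 1, 2)
invoked at 5, op3 merges VC(op2)=(0, 2, 0) and bumps thr1's slot → (0, 3, 0)
invoked at 13, op8 merges VC(op3)=(0, 3, 0) and bumps thr1's slot → (0, 4, 0)
invoked at 12, op7 merges VC(op6)=(1, 0, 0), VC(op8)=(0, 4, 0) and bumps thr0's slot → (2, 4, 0)
invoked at 15, op9 merges VC(op7)=(2, 4, 0), VC(op8)=(0, 4, 0) and bumps thr0's slot → (3, 4, 0)
target: VC(op4) = (0, 1, 1)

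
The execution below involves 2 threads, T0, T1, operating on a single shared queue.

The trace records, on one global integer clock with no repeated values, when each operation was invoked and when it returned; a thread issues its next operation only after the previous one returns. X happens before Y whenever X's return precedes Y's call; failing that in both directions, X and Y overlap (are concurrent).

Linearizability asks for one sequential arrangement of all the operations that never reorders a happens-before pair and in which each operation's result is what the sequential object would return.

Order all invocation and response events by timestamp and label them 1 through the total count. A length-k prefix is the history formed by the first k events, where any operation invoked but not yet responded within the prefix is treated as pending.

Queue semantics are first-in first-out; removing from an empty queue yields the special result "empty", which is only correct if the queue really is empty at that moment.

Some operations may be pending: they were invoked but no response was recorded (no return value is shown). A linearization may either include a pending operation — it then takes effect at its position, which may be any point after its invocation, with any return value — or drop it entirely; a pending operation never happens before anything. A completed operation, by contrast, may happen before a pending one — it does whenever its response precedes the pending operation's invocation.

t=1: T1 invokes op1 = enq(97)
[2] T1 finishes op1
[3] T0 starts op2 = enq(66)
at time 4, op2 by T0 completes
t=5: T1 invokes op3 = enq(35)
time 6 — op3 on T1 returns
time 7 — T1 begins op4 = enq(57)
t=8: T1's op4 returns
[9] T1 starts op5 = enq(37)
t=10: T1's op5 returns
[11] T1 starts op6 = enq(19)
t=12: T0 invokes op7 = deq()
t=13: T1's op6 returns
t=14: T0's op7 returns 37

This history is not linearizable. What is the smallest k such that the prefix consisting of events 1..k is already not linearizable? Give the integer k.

14

events 1..13 are linearizable; a witness order is op1, op2, op3, op4, op5, op6:
step 1: op1 enq(97) — queue <97>
step 2: op2 enq(66) — queue <97,66>
step 3: op3 enq(35) — queue <97,66,35>
step 4: op4 enq(57) — queue <97,66,35,57>
step 5: op5 enq(37) — queue <97,66,35,57,37>
step 6: op6 enq(19) — queue <97,66,35,57,37,19>
event 14 — op7's response, time 14 — after it, nothing linearizes
one such order, op1, op2, op3, op4, op5, op6, op7, breaks at step 7 where op7 deq() → 37 is illegal
one such order, op1, op2, op3, op4, op5, op7, op6, breaks at step 6 where op7 deq() → 37 is illegal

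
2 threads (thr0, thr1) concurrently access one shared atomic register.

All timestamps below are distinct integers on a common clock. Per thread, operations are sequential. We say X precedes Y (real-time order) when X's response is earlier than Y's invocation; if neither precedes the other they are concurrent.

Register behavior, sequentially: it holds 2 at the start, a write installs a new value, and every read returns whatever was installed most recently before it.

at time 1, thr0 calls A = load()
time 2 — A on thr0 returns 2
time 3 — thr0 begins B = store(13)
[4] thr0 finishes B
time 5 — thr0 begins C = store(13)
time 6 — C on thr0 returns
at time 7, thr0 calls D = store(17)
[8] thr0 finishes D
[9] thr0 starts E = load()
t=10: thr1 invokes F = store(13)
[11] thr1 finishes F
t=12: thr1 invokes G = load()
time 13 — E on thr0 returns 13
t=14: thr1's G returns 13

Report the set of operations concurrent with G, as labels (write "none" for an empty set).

G spans [12,14]; an op avoiding the whole window 12..14 is ordered, any other is concurrent
A [1,2]: before
B [3,4]: before
C [5,6]: before
D [7,8]: before
E [9,13]: concurrent
F [10,11]: before

E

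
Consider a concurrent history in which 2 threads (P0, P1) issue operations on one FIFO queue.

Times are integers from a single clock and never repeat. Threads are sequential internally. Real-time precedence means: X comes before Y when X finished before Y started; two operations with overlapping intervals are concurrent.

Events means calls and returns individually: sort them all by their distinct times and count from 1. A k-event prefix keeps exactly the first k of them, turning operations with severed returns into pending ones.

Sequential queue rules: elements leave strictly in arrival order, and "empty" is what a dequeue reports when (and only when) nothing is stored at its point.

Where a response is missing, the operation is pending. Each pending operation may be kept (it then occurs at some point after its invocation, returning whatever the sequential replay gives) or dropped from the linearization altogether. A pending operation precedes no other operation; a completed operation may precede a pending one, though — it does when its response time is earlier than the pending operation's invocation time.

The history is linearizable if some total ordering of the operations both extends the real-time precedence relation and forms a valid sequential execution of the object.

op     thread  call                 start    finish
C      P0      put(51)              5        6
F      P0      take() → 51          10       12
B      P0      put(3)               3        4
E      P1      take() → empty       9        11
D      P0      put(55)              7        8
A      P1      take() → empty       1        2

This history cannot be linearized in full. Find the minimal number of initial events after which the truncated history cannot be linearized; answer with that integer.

11

events 1..10 are still linearizable — one witness is A, B, C, D:
step 1: A take() → empty — queue <>
step 2: B put(3) — queue <3>
step 3: C put(51) — queue <3,51>
step 4: D put(55) — queue <3,51,55>
with event 11 included (E responding at time 11), all real-time-consistent orders fail
including or dropping the 1 pending operation (F) in any combination fails
for example A, B, C, D, E (pending dropped) fails at step 5: E take() → empty is not legal there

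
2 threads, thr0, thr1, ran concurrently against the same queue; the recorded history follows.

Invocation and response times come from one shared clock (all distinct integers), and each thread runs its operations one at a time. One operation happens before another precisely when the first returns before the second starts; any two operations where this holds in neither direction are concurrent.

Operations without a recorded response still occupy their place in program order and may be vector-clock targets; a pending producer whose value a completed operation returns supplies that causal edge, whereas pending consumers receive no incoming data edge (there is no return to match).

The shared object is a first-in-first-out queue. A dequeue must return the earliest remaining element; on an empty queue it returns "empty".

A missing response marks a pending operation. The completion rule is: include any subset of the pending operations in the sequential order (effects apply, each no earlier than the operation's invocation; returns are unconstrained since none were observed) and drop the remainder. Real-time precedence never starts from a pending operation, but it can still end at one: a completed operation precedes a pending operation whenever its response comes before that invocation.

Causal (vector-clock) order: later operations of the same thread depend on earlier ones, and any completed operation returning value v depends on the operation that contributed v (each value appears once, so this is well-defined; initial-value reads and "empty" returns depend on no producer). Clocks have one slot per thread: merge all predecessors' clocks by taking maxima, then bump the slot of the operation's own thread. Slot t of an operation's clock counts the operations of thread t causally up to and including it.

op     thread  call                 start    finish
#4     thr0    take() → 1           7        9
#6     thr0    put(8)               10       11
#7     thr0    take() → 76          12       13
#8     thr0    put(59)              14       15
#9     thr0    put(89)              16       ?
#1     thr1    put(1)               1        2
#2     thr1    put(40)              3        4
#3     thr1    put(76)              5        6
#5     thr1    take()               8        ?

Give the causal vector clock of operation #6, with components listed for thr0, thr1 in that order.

VC(#1, invoked at 1): no causal predecessors; +1 on thr1 → (0, 1)
#2, invoked 3, takes VC(#1)=(0, 1) under max, adds 1 for thr1 → (0, 2)
#4, invoked 7, takes VC(#1)=(0, 1) under max, adds 1 for thr0 → (1, 1)
#3, invoked 5, takes VC(#2)=(0, 2) under max, adds 1 for thr1 → (0, 3)
#6, invoked 10, takes VC(#4)=(1, 1) under max, adds 1 for thr0 → (2, 1)
#5, invoked 8, takes VC(#3)=(0, 3) under max, adds 1 for thr1 → (0, 4)
#7, invoked 12, takes VC(#3)=(0, 3), VC(#6)=(2, 1) under max, adds 1 for thr0 → (3, 3)
#8, invoked 14, takes VC(#7)=(3, 3) under max, adds 1 for thr0 → (4, 3)
#9, invoked 16, takes VC(#8)=(4, 3) under max, adds 1 for thr0 → (5, 3)
target: VC(#6) = (2, 1)

(2, 1)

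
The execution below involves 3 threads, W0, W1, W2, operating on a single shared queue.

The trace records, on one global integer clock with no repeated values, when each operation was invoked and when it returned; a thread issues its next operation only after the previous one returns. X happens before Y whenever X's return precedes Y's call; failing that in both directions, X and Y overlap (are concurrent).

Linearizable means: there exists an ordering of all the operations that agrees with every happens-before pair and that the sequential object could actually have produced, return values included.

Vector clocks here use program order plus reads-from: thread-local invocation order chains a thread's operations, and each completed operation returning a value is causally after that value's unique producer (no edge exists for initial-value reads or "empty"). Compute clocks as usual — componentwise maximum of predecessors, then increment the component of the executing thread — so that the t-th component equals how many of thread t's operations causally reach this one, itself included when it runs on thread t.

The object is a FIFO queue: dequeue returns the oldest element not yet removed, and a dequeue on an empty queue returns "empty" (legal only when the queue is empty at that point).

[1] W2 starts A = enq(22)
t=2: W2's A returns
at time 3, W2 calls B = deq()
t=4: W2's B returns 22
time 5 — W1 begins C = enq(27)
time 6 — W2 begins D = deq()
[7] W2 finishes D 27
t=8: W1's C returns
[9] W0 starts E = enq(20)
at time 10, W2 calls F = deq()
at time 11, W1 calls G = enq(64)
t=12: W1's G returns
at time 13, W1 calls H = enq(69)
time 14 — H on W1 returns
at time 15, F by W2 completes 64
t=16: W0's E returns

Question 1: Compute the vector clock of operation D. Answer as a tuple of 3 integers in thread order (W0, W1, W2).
Answer: (0, 1, 3)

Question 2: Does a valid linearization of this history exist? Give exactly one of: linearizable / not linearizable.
linearizable

a witness: A, B, C, D, G, E, F, H
1. A enq(22), leaving queue <22>
2. B deq() → 22, leaving queue <>
3. C enq(27), leaving queue <27>
4. D deq() → 27, leaving queue <>
5. G enq(64), leaving queue <64>
6. E enq(20), leaving queue <64,20>
7. F deq() → 64, leaving queue <20>
8. H enq(69), leaving queue <20,69>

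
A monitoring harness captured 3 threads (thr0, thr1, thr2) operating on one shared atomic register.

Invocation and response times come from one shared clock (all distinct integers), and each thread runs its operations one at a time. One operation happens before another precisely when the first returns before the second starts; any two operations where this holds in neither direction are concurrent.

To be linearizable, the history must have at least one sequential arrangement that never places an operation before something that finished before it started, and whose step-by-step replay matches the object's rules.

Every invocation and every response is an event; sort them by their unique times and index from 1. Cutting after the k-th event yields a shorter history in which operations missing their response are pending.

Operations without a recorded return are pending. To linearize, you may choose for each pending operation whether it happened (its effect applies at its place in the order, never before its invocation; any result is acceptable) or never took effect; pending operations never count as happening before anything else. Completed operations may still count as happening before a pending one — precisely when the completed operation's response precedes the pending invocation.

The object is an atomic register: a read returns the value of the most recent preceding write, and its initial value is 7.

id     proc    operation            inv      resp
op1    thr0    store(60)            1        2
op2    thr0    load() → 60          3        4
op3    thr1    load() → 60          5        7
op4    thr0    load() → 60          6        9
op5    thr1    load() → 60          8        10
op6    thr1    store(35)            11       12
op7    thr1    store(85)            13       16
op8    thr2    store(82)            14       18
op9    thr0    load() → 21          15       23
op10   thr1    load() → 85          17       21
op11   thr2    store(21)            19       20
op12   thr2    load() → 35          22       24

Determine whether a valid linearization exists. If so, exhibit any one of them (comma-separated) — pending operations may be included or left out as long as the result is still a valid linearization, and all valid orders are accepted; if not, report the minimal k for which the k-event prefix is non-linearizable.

prefix check: 1..23 passes, 1..24 fails once op12's time-24 response joins
real-time-consistent orders of the 12 completed operations: 90 — all fail the atomic register replay
one such order, op1, op2, op3, op4, op5, op6, op7, op8, op9, op10, op11, op12, breaks at step 9 where op9 load() → 21 is illegal
one such order, op1, op2, op3, op4, op5, op6, op7, op8, op9, op11, op10, op12, breaks at step 9 where op9 load() → 21 is illegal

not linearizable — minimal violating prefix: 24 events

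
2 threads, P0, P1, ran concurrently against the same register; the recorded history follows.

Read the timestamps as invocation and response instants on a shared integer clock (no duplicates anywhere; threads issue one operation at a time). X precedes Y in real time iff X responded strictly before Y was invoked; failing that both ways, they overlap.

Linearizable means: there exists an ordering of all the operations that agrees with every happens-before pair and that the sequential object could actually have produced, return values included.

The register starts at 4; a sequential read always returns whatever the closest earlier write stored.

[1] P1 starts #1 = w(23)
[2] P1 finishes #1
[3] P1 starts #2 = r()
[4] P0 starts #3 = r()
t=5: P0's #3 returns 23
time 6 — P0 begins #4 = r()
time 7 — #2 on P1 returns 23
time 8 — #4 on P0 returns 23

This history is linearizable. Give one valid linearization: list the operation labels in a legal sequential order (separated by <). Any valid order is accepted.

after step 1 (#1 w(23)): value 23
after step 2 (#2 r() → 23): value 23
after step 3 (#3 r() → 23): value 23
after step 4 (#4 r() → 23): value 23

#1 < #2 < #3 < #4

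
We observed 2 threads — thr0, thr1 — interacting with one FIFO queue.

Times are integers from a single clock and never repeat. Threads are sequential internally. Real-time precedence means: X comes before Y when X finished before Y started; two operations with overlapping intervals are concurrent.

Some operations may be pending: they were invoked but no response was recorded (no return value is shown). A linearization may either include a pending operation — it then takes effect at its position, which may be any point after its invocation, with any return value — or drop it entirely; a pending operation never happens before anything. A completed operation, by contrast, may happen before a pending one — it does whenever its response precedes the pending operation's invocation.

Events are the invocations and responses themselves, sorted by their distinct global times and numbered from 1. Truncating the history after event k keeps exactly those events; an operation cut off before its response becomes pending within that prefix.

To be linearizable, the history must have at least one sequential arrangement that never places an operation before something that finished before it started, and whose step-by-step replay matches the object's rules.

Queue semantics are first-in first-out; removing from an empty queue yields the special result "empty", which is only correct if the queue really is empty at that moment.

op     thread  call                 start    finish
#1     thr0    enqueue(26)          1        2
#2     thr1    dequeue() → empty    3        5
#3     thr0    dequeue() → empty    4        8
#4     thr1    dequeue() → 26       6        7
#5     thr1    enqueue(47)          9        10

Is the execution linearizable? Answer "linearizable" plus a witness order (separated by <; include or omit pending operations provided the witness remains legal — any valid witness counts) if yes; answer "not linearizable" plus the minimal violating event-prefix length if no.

not linearizable — minimal violating prefix: 7 events

already the first 7 events (up to #4's response at time 7) admit no linearization; the first 6 still do
one real-time candidate order over the 3 completed operations — the FIFO queue replay rejects it
including or dropping the 1 pending operation (#3) in any combination fails
sample order #1, #2, #4 (pending dropped) stalls at step 2 — #2 dequeue() → empty has no legal effect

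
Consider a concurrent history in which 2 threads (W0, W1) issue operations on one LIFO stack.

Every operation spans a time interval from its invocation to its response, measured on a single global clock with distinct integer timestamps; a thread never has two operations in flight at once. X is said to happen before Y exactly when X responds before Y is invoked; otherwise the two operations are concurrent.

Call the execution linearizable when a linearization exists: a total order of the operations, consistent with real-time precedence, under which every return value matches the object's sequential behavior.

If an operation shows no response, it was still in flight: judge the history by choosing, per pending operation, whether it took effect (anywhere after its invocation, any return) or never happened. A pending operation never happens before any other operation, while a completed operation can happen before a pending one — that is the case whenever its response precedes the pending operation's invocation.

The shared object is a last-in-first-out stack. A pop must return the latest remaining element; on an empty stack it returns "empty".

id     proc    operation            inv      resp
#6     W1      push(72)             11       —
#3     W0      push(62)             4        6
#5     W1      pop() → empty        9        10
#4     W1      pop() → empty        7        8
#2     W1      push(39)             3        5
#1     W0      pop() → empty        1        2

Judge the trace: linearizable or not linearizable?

already the first 8 events (up to #4's response at time 8) admit no linearization; the first 7 still do
2 orders of the 4 completed LIFO stack ops respect real time; none is legal
take #1, #2, #3, #4: step 4 already fails, because #4 pop() → empty cannot occur there
take #1, #3, #2, #4: step 4 already fails, because #4 pop() → empty cannot occur there

not linearizable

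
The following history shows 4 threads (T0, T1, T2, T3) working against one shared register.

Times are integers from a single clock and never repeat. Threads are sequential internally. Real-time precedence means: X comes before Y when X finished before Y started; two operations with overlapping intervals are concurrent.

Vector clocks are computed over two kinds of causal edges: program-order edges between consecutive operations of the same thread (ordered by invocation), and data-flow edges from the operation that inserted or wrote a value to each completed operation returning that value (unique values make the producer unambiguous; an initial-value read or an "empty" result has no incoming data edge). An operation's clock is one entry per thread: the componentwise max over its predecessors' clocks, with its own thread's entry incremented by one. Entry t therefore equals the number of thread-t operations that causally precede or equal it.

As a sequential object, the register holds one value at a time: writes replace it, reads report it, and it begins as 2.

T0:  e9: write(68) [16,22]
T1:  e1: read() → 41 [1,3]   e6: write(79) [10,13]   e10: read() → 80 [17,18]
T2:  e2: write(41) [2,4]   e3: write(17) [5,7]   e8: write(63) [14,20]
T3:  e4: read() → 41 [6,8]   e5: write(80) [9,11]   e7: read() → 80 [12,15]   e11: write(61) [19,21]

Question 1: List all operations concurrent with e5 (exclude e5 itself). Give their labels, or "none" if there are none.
e6

e5 spans [9,11]; an op avoiding the whole window 9..11 is ordered, any other is concurrent
e1 [1,3]: before
e2 [2,4]: before
e3 [5,7]: before
e4 [6,8]: before
e6 [10,13]: concurrent
e7 [12,15]: after
e8 [14,20]: after
e9 [16,22]: after
e10 [17,18]: after
e11 [19,21]: after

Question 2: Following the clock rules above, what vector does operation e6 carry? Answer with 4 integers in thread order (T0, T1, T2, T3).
(0, 2, 1, 0)

invoked at 2, e2 has no predecessors; its own T2 bump gives (0, 0, 1, 0)
invoked at 16, e9 has no predecessors; its own T0 bump gives (1, 0, 0, 0)
invoked at 6, e4 merges VC(e2)=(0, 0, 1, 0) and bumps T3's slot → (0, 0, 1, 1)
invoked at 5, e3 merges VC(e2)=(0, 0, 1, 0) and bumps T2's slot → (0, 0, 2, 0)
invoked at 1, e1 merges VC(e2)=(0, 0, 1, 0) and bumps T1's slot → (0, 1, 1, 0)
invoked at 9, e5 merges VC(e4)=(0, 0, 1, 1) and bumps T3's slot → (0, 0, 1, 2)
invoked at 14, e8 merges VC(e3)=(0, 0, 2, 0) and bumps T2's slot → (0, 0, 3, 0)
invoked at 10, e6 merges VC(e1)=(0, 1, 1, 0) and bumps T1's slot → (0, 2, 1, 0)
invoked at 12, e7 merges VC(e5)=(0, 0, 1, 2) and bumps T3's slot → (0, 0, 1, 3)
invoked at 19, e11 merges VC(e7)=(0, 0, 1, 3) and bumps T3's slot → (0, 0, 1, 4)
invoked at 17, e10 merges VC(e5)=(0, 0, 1, 2), VC(e6)=(0, 2, 1, 0) and bumps T1's slot → (0, 3, 1, 2)
target: VC(e6) = (0, 2, 1, 0)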